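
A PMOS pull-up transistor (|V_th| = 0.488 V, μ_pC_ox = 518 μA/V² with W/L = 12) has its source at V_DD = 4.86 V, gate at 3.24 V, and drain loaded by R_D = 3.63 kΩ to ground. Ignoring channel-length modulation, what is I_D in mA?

V_SG = V_DD − V_G = 4.86 − 3.24 = 1.62 V, so V_ov = 1.62 − 0.488 = 1.13 V.
k_p = μ_pC_ox · (W/L) = 6.216 mA/V².
Assume saturation: I_D = ½ k_p V_ov² = 0.5 × 6.216 × 1.13² = 3.98 mA, giving V_SD = V_DD − I_D R_D = 4.86 − 3.98 × 3.63 = -9.6 V.
But -9.6 V < V_ov = 1.13 V, so the device is actually in triode.
In triode I_D = k_p[V_ov V_SD − ½ V_SD²] and I_D = (V_DD − V_SD)/R_D. Equating: 11.3 V_SD² − 26.54 V_SD + 4.86 = 0, giving V_SD = 0.2 V (the root below V_ov).
I_D = (4.86 − 0.2) / 3.63 = 1.28 mA.

I_D = 1.28 mA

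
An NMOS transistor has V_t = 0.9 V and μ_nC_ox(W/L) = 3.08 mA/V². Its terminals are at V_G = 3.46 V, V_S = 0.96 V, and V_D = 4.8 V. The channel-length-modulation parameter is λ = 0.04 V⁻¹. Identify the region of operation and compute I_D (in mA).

V_GS = V_G − V_S = 3.46 − 0.96 = 2.5 V; V_DS = V_D − V_S = 4.8 − 0.96 = 3.84 V.
V_ov = V_GS − V_t = 2.5 − 0.9 = 1.6 V.
Since V_DS = 3.84 V ≥ V_ov = 1.6 V, the device is in saturation.
I_D = ½ k_n V_ov² (1 + λ V_DS) = 0.5 × 3.08 × 1.6² × (1 + 0.04 × 3.84) = 4.55 mA.

Saturation; I_D = 4.55 mA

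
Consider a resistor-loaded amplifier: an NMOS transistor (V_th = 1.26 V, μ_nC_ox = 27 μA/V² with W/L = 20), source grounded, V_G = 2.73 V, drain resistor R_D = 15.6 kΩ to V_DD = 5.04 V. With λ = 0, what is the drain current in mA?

V_GS = V_G = 2.73 V, so V_ov = 2.73 − 1.26 = 1.47 V.
k_n = μ_nC_ox · (W/L) = 0.54 mA/V².
Assume saturation: I_D = ½ k_n V_ov² = 0.5 × 0.54 × 1.47² = 0.583 mA, giving V_DS = V_DD − I_D R_D = 5.04 − 0.583 × 15.6 = -4.06 V.
But -4.06 V < V_ov = 1.47 V, so the device is actually in triode.
In triode I_D = k_n[V_ov V_DS − ½ V_DS²] and I_D = (V_DD − V_DS)/R_D. Equating: 4.21 V_DS² − 13.38 V_DS + 5.04 = 0, giving V_DS = 0.437 V (the root below V_ov).
I_D = (5.04 − 0.437) / 15.6 = 0.295 mA.

I_D = 0.295 mA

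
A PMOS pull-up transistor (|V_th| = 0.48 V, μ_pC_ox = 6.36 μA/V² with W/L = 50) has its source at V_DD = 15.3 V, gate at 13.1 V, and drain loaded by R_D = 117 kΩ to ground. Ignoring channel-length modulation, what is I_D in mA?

V_SG = V_DD − V_G = 15.3 − 13.1 = 2.2 V, so V_ov = 2.2 − 0.48 = 1.72 V.
k_p = μ_pC_ox · (W/L) = 0.318 mA/V².
Assume saturation: I_D = ½ k_p V_ov² = 0.5 × 0.318 × 1.72² = 0.47 mA, giving V_SD = V_DD − I_D R_D = 15.3 − 0.47 × 117 = -39.7 V.
But -39.7 V < V_ov = 1.72 V, so the device is actually in triode.
In triode I_D = k_p[V_ov V_SD − ½ V_SD²] and I_D = (V_DD − V_SD)/R_D. Equating: 18.6 V_SD² − 64.99 V_SD + 15.3 = 0, giving V_SD = 0.254 V (the root below V_ov).
I_D = (15.3 − 0.254) / 117 = 0.129 mA.

I_D = 0.129 mA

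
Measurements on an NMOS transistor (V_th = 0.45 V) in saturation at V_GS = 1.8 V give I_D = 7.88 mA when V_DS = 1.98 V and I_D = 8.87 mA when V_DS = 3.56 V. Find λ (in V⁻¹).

λ = 0.0944 V⁻¹

With V_GS fixed, I_D ∝ (1 + λ V_DS) in saturation, so I_D2/I_D1 = (1 + λ V_DS2)/(1 + λ V_DS1).
8.87/7.88 = 1.126 = (1 + 3.56 λ)/(1 + 1.98 λ).
Solving: λ (I_D1 V_DS2 − I_D2 V_DS1) = I_D2 − I_D1, so λ = (8.87 − 7.88) / (7.88 × 3.56 − 8.87 × 1.98) = 0.99 / 10.5 = 0.0944 V⁻¹.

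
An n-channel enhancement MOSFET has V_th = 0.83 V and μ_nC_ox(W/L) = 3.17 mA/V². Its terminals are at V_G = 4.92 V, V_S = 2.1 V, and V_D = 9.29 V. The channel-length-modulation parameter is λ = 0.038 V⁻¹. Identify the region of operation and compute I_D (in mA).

Saturation; I_D = 7.99 mA

V_GS = V_G − V_S = 4.92 − 2.1 = 2.82 V; V_DS = V_D − V_S = 9.29 − 2.1 = 7.19 V.
V_ov = V_GS − V_th = 2.82 − 0.83 = 1.99 V.
Since V_DS = 7.19 V ≥ V_ov = 1.99 V, the device is in saturation.
I_D = ½ k_n V_ov² (1 + λ V_DS) = 0.5 × 3.17 × 1.99² × (1 + 0.038 × 7.19) = 7.99 mA.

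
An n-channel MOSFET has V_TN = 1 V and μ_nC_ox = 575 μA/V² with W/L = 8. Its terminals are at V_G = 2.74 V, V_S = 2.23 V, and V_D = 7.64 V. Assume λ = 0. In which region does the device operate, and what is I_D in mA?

V_GS = V_G − V_S = 2.74 − 2.23 = 0.51 V; V_DS = V_D − V_S = 7.64 − 2.23 = 5.41 V.
V_GS = 0.51 V < V_TN = 1 V, so the transistor is in cutoff.

Cutoff; I_D = 0 mA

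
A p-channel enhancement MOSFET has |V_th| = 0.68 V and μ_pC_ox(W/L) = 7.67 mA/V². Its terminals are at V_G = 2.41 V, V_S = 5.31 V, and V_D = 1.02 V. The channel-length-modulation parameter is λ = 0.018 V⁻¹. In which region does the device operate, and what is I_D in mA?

V_SG = V_S − V_G = 5.31 − 2.41 = 2.9 V; V_SD = V_S − V_D = 5.31 − 1.02 = 4.29 V.
V_ov = V_SG − |V_th| = 2.9 − 0.68 = 2.22 V.
Since V_SD = 4.29 V ≥ V_ov = 2.22 V, the device is in saturation.
I_D = ½ k_p V_ov² (1 + λ V_SD) = 0.5 × 7.67 × 2.22² × (1 + 0.018 × 4.29) = 20.4 mA.

Saturation; I_D = 20.4 mA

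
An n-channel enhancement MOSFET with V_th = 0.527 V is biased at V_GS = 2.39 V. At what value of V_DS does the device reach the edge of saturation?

V_DS,sat = 1.86 V

The boundary between triode and saturation is V_DS = V_GS − V_th = V_ov.
V_ov = 2.39 − 0.527 = 1.86 V.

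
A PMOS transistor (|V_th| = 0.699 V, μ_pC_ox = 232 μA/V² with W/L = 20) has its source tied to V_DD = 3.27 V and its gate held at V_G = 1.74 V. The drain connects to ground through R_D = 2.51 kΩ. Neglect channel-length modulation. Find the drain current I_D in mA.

V_SG = V_DD − V_G = 3.27 − 1.74 = 1.53 V, so V_ov = 1.53 − 0.699 = 0.831 V.
k_p = μ_pC_ox · (W/L) = 4.64 mA/V².
Assume saturation: I_D = ½ k_p V_ov² = 0.5 × 4.64 × 0.831² = 1.6 mA, giving V_SD = V_DD − I_D R_D = 3.27 − 1.6 × 2.51 = -0.751 V.
But -0.751 V < V_ov = 0.831 V, so the device is actually in triode.
In triode I_D = k_p[V_ov V_SD − ½ V_SD²] and I_D = (V_DD − V_SD)/R_D. Equating: 5.82 V_SD² − 10.68 V_SD + 3.27 = 0, giving V_SD = 0.389 V (the root below V_ov).
I_D = (3.27 − 0.389) / 2.51 = 1.15 mA.

I_D = 1.15 mA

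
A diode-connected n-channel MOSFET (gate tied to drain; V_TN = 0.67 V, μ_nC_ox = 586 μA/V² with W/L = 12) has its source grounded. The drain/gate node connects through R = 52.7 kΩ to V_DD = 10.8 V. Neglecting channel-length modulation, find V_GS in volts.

With gate tied to drain, V_GS = V_DS ≥ V_GS − V_TN, so the device is in saturation.
k_n = μ_nC_ox · (W/L) = 7.032 mA/V².
KCL at the drain: ½ k_n (V_GS − V_TN)² = (V_DD − V_GS)/R.
Let x = V_GS − 0.67. Then 185 x² + x − 10.13 = 0, giving x = 0.231 V (positive root), so V_GS = 0.901 V.
I_D = (V_DD − V_GS)/R = (10.8 − 0.901) / 52.7 = 0.188 mA.

V_GS = 0.901 V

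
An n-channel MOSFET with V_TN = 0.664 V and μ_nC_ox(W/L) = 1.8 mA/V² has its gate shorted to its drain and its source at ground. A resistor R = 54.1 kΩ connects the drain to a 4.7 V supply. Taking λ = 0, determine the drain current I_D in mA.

I_D = 0.0695 mA

With gate tied to drain, V_GS = V_DS ≥ V_GS − V_TN, so the device is in saturation.
KCL at the drain: ½ k_n (V_GS − V_TN)² = (V_DD − V_GS)/R.
Let x = V_GS − 0.664. Then 48.7 x² + x − 4.036 = 0, giving x = 0.278 V (positive root), so V_GS = 0.942 V.
I_D = (V_DD − V_GS)/R = (4.7 − 0.942) / 54.1 = 0.0695 mA.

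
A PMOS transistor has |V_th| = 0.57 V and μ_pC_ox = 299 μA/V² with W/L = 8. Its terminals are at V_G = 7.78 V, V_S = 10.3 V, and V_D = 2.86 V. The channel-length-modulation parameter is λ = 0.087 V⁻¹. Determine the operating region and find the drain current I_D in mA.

Saturation; I_D = 7.49 mA

V_SG = V_S − V_G = 10.3 − 7.78 = 2.52 V; V_SD = V_S − V_D = 10.3 − 2.86 = 7.44 V.
k_p = μ_pC_ox · (W/L) = 2.392 mA/V².
V_ov = V_SG − |V_th| = 2.52 − 0.57 = 1.95 V.
Since V_SD = 7.44 V ≥ V_ov = 1.95 V, the device is in saturation.
I_D = ½ k_p V_ov² (1 + λ V_SD) = 0.5 × 2.392 × 1.95² × (1 + 0.087 × 7.44) = 7.49 mA.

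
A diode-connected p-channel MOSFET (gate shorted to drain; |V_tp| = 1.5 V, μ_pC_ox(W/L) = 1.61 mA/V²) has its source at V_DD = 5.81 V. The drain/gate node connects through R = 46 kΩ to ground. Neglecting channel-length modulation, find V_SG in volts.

V_SG = 1.83 V

With gate tied to drain, V_SG = V_SD ≥ V_SG − |V_tp|, so the device is in saturation.
KCL at the drain: ½ k_p (V_SG − |V_tp|)² = (V_DD − V_SG)/R.
Let x = V_SG − 1.5. Then 37 x² + x − 4.31 = 0, giving x = 0.328 V (positive root), so V_SG = 1.83 V.
I_D = (V_DD − V_SG)/R = (5.81 − 1.83) / 46 = 0.0866 mA.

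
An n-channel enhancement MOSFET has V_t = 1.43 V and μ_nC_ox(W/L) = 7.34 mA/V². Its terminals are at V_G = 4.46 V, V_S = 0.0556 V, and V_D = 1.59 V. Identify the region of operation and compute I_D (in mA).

Triode; I_D = 24.9 mA

V_GS = V_G − V_S = 4.46 − 0.0556 = 4.4 V; V_DS = V_D − V_S = 1.59 − 0.0556 = 1.53 V.
V_ov = V_GS − V_t = 4.4 − 1.43 = 2.97 V.
Since V_DS = 1.53 V < V_ov = 2.97 V, the device is in the triode region.
I_D = k_n [V_ov · V_DS − ½ V_DS²] = 7.34 × [2.97 × 1.53 − 0.5 × 1.53²] = 24.9 mA.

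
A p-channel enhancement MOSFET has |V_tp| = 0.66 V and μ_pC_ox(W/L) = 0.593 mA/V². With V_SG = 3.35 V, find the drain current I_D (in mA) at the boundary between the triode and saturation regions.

At the boundary V_SD = V_ov = V_SG − |V_tp| = 3.35 − 0.66 = 2.69 V.
I_D = ½ k_p V_ov² = 0.5 × 0.593 × 2.69² = 2.15 mA.

I_D = 2.15 mA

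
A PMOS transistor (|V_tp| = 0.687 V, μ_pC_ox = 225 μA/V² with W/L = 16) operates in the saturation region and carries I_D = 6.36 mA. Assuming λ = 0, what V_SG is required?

k_p = μ_pC_ox · (W/L) = 3.6 mA/V².
In saturation I_D = ½ k_p (V_SG − |V_tp|)², so V_SG − |V_tp| = √(2 I_D / k_p) = √(2 × 6.36 / 3.6) = 1.88 V.
V_SG = 0.687 + 1.88 = 2.57 V.

V_SG = 2.57 V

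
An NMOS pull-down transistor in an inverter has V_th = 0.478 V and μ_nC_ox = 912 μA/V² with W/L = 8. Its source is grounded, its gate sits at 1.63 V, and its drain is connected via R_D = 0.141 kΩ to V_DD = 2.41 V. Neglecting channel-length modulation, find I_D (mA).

I_D = 4.84 mA

V_GS = V_G = 1.63 V, so V_ov = 1.63 − 0.478 = 1.15 V.
k_n = μ_nC_ox · (W/L) = 7.296 mA/V².
Assume saturation: I_D = ½ k_n V_ov² = 0.5 × 7.296 × 1.15² = 4.84 mA, giving V_DS = V_DD − I_D R_D = 2.41 − 4.84 × 0.141 = 1.73 V.
V_DS = 1.73 V ≥ V_ov = 1.15 V, confirming saturation.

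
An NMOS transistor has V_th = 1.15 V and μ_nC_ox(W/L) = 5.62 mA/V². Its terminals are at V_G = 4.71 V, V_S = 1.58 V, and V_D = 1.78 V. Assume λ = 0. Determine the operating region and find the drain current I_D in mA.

Triode; I_D = 2.11 mA

V_GS = V_G − V_S = 4.71 − 1.58 = 3.13 V; V_DS = V_D − V_S = 1.78 − 1.58 = 0.2 V.
V_ov = V_GS − V_th = 3.13 − 1.15 = 1.98 V.
Since V_DS = 0.2 V < V_ov = 1.98 V, the device is in the triode region.
I_D = k_n [V_ov · V_DS − ½ V_DS²] = 5.62 × [1.98 × 0.2 − 0.5 × 0.2²] = 2.11 mA.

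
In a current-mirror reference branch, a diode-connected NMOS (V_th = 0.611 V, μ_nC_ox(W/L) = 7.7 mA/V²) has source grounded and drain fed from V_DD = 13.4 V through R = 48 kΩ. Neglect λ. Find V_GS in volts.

V_GS = 0.871 V

With gate tied to drain, V_GS = V_DS ≥ V_GS − V_th, so the device is in saturation.
KCL at the drain: ½ k_n (V_GS − V_th)² = (V_DD − V_GS)/R.
Let x = V_GS − 0.611. Then 185 x² + x − 12.79 = 0, giving x = 0.26 V (positive root), so V_GS = 0.871 V.
I_D = (V_DD − V_GS)/R = (13.4 − 0.871) / 48 = 0.261 mA.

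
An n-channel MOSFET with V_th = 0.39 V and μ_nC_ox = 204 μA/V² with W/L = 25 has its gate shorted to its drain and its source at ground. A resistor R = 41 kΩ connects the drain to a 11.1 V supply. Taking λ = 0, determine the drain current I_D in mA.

With gate tied to drain, V_GS = V_DS ≥ V_GS − V_th, so the device is in saturation.
k_n = μ_nC_ox · (W/L) = 5.1 mA/V².
KCL at the drain: ½ k_n (V_GS − V_th)² = (V_DD − V_GS)/R.
Let x = V_GS − 0.39. Then 105 x² + x − 10.71 = 0, giving x = 0.315 V (positive root), so V_GS = 0.705 V.
I_D = (V_DD − V_GS)/R = (11.1 − 0.705) / 41 = 0.254 mA.

I_D = 0.254 mA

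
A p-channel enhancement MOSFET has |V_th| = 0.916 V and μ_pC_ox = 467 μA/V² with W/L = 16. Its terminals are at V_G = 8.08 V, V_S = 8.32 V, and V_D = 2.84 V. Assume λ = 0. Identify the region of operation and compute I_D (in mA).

Cutoff; I_D = 0 mA

V_SG = V_S − V_G = 8.32 − 8.08 = 0.24 V; V_SD = V_S − V_D = 8.32 − 2.84 = 5.48 V.
V_SG = 0.24 V < |V_th| = 0.916 V, so the transistor is in cutoff.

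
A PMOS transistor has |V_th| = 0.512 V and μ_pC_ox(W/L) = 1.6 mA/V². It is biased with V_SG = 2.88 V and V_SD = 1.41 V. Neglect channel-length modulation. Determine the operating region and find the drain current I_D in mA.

V_ov = V_SG − |V_th| = 2.88 − 0.512 = 2.37 V.
Since V_SD = 1.41 V < V_ov = 2.37 V, the device is in the triode region.
I_D = k_p [V_ov · V_SD − ½ V_SD²] = 1.6 × [2.37 × 1.41 − 0.5 × 1.41²] = 3.75 mA.

Triode; I_D = 3.75 mA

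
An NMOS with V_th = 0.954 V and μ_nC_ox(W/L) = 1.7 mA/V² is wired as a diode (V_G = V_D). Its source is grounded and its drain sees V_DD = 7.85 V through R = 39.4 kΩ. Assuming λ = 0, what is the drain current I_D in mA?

With gate tied to drain, V_GS = V_DS ≥ V_GS − V_th, so the device is in saturation.
KCL at the drain: ½ k_n (V_GS − V_th)² = (V_DD − V_GS)/R.
Let x = V_GS − 0.954. Then 33.5 x² + x − 6.896 = 0, giving x = 0.439 V (positive root), so V_GS = 1.39 V.
I_D = (V_DD − V_GS)/R = (7.85 − 1.39) / 39.4 = 0.164 mA.

I_D = 0.164 mA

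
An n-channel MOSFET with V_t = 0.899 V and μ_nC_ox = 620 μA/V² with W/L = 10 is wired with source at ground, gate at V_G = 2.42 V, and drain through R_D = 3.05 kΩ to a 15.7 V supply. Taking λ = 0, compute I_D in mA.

I_D = 4.93 mA

V_GS = V_G = 2.42 V, so V_ov = 2.42 − 0.899 = 1.52 V.
k_n = μ_nC_ox · (W/L) = 6.2 mA/V².
Assume saturation: I_D = ½ k_n V_ov² = 0.5 × 6.2 × 1.52² = 7.17 mA, giving V_DS = V_DD − I_D R_D = 15.7 − 7.17 × 3.05 = -6.17 V.
But -6.17 V < V_ov = 1.52 V, so the device is actually in triode.
In triode I_D = k_n[V_ov V_DS − ½ V_DS²] and I_D = (V_DD − V_DS)/R_D. Equating: 9.46 V_DS² − 29.76 V_DS + 15.7 = 0, giving V_DS = 0.67 V (the root below V_ov).
I_D = (15.7 − 0.67) / 3.05 = 4.93 mA.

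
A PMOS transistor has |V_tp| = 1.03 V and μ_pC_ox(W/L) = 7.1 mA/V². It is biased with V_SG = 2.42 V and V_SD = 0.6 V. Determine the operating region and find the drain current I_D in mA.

Triode; I_D = 4.64 mA

V_ov = V_SG − |V_tp| = 2.42 − 1.03 = 1.39 V.
Since V_SD = 0.6 V < V_ov = 1.39 V, the device is in the triode region.
I_D = k_p [V_ov · V_SD − ½ V_SD²] = 7.1 × [1.39 × 0.6 − 0.5 × 0.6²] = 4.64 mA.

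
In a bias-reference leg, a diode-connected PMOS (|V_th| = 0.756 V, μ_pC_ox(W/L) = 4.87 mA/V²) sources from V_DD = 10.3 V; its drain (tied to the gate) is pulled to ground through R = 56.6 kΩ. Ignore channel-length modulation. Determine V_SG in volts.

With gate tied to drain, V_SG = V_SD ≥ V_SG − |V_th|, so the device is in saturation.
KCL at the drain: ½ k_p (V_SG − |V_th|)² = (V_DD − V_SG)/R.
Let x = V_SG − 0.756. Then 138 x² + x − 9.544 = 0, giving x = 0.26 V (positive root), so V_SG = 1.02 V.
I_D = (V_DD − V_SG)/R = (10.3 − 1.02) / 56.6 = 0.164 mA.

V_SG = 1.02 V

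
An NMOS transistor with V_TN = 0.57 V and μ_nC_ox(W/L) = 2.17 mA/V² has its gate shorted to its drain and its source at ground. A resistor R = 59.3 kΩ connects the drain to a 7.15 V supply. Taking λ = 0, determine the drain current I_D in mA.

I_D = 0.106 mA

With gate tied to drain, V_GS = V_DS ≥ V_GS − V_TN, so the device is in saturation.
KCL at the drain: ½ k_n (V_GS − V_TN)² = (V_DD − V_GS)/R.
Let x = V_GS − 0.57. Then 64.3 x² + x − 6.58 = 0, giving x = 0.312 V (positive root), so V_GS = 0.882 V.
I_D = (V_DD − V_GS)/R = (7.15 − 0.882) / 59.3 = 0.106 mA.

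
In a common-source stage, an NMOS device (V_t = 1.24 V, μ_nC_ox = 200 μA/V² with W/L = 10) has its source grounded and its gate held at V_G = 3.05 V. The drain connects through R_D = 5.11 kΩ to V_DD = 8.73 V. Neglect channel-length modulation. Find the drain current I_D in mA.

V_GS = V_G = 3.05 V, so V_ov = 3.05 − 1.24 = 1.81 V.
k_n = μ_nC_ox · (W/L) = 2 mA/V².
Assume saturation: I_D = ½ k_n V_ov² = 0.5 × 2 × 1.81² = 3.28 mA, giving V_DS = V_DD − I_D R_D = 8.73 − 3.28 × 5.11 = -8.01 V.
But -8.01 V < V_ov = 1.81 V, so the device is actually in triode.
In triode I_D = k_n[V_ov V_DS − ½ V_DS²] and I_D = (V_DD − V_DS)/R_D. Equating: 5.11 V_DS² − 19.5 V_DS + 8.73 = 0, giving V_DS = 0.518 V (the root below V_ov).
I_D = (8.73 − 0.518) / 5.11 = 1.61 mA.

I_D = 1.61 mA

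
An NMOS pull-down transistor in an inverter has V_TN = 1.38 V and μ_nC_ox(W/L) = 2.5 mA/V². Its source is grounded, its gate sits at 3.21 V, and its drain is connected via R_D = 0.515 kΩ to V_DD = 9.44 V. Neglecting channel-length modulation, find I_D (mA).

I_D = 4.19 mA

V_GS = V_G = 3.21 V, so V_ov = 3.21 − 1.38 = 1.83 V.
Assume saturation: I_D = ½ k_n V_ov² = 0.5 × 2.5 × 1.83² = 4.19 mA, giving V_DS = V_DD − I_D R_D = 9.44 − 4.19 × 0.515 = 7.28 V.
V_DS = 7.28 V ≥ V_ov = 1.83 V, confirming saturation.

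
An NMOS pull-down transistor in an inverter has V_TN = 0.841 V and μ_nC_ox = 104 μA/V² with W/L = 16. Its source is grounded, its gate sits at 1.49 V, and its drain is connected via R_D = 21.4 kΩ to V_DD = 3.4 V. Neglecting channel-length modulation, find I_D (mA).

V_GS = V_G = 1.49 V, so V_ov = 1.49 − 0.841 = 0.649 V.
k_n = μ_nC_ox · (W/L) = 1.664 mA/V².
Assume saturation: I_D = ½ k_n V_ov² = 0.5 × 1.664 × 0.649² = 0.35 mA, giving V_DS = V_DD − I_D R_D = 3.4 − 0.35 × 21.4 = -4.1 V.
But -4.1 V < V_ov = 0.649 V, so the device is actually in triode.
In triode I_D = k_n[V_ov V_DS − ½ V_DS²] and I_D = (V_DD − V_DS)/R_D. Equating: 17.8 V_DS² − 24.11 V_DS + 3.4 = 0, giving V_DS = 0.16 V (the root below V_ov).
I_D = (3.4 − 0.16) / 21.4 = 0.151 mA.

I_D = 0.151 mA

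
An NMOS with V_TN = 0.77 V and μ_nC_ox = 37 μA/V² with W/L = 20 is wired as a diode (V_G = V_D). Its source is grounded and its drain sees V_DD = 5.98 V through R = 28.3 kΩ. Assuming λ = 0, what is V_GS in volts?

V_GS = 1.43 V

With gate tied to drain, V_GS = V_DS ≥ V_GS − V_TN, so the device is in saturation.
k_n = μ_nC_ox · (W/L) = 0.74 mA/V².
KCL at the drain: ½ k_n (V_GS − V_TN)² = (V_DD − V_GS)/R.
Let x = V_GS − 0.77. Then 10.5 x² + x − 5.21 = 0, giving x = 0.659 V (positive root), so V_GS = 1.43 V.
I_D = (V_DD − V_GS)/R = (5.98 − 1.43) / 28.3 = 0.161 mA.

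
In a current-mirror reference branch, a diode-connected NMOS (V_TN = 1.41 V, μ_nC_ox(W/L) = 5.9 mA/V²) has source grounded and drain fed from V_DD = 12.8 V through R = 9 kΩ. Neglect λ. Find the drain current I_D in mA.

I_D = 1.19 mA

With gate tied to drain, V_GS = V_DS ≥ V_GS − V_TN, so the device is in saturation.
KCL at the drain: ½ k_n (V_GS − V_TN)² = (V_DD − V_GS)/R.
Let x = V_GS − 1.41. Then 26.6 x² + x − 11.39 = 0, giving x = 0.636 V (positive root), so V_GS = 2.05 V.
I_D = (V_DD − V_GS)/R = (12.8 − 2.05) / 9 = 1.19 mA.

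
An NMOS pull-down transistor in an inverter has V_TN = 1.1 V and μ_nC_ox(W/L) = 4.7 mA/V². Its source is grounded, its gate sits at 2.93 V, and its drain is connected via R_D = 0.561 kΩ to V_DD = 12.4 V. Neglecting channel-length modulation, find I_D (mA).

V_GS = V_G = 2.93 V, so V_ov = 2.93 − 1.1 = 1.83 V.
Assume saturation: I_D = ½ k_n V_ov² = 0.5 × 4.7 × 1.83² = 7.87 mA, giving V_DS = V_DD − I_D R_D = 12.4 − 7.87 × 0.561 = 7.98 V.
V_DS = 7.98 V ≥ V_ov = 1.83 V, confirming saturation.

I_D = 7.87 mA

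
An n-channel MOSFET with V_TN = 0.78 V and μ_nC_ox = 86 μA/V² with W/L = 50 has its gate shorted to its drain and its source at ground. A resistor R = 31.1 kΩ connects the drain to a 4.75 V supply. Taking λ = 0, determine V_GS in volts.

V_GS = 1.02 V

With gate tied to drain, V_GS = V_DS ≥ V_GS − V_TN, so the device is in saturation.
k_n = μ_nC_ox · (W/L) = 4.3 mA/V².
KCL at the drain: ½ k_n (V_GS − V_TN)² = (V_DD − V_GS)/R.
Let x = V_GS − 0.78. Then 66.9 x² + x − 3.97 = 0, giving x = 0.236 V (positive root), so V_GS = 1.02 V.
I_D = (V_DD − V_GS)/R = (4.75 − 1.02) / 31.1 = 0.12 mA.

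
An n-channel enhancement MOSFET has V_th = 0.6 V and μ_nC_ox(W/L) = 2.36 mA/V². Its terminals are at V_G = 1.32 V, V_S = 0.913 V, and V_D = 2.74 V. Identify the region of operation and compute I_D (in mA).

V_GS = V_G − V_S = 1.32 − 0.913 = 0.407 V; V_DS = V_D − V_S = 2.74 − 0.913 = 1.83 V.
V_GS = 0.407 V < V_th = 0.6 V, so the transistor is in cutoff.

Cutoff; I_D = 0 mA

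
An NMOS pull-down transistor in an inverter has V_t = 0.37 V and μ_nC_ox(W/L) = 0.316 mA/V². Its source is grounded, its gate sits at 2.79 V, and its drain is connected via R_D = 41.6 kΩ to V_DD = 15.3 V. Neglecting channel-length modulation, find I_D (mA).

I_D = 0.355 mA

V_GS = V_G = 2.79 V, so V_ov = 2.79 − 0.37 = 2.42 V.
Assume saturation: I_D = ½ k_n V_ov² = 0.5 × 0.316 × 2.42² = 0.925 mA, giving V_DS = V_DD − I_D R_D = 15.3 − 0.925 × 41.6 = -23.2 V.
But -23.2 V < V_ov = 2.42 V, so the device is actually in triode.
In triode I_D = k_n[V_ov V_DS − ½ V_DS²] and I_D = (V_DD − V_DS)/R_D. Equating: 6.57 V_DS² − 32.81 V_DS + 15.3 = 0, giving V_DS = 0.521 V (the root below V_ov).
I_D = (15.3 − 0.521) / 41.6 = 0.355 mA.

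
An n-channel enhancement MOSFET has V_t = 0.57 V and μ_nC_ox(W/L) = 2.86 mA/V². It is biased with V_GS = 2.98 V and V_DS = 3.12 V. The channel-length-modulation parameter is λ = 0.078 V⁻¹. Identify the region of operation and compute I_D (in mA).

Saturation; I_D = 10.3 mA

V_ov = V_GS − V_t = 2.98 − 0.57 = 2.41 V.
Since V_DS = 3.12 V ≥ V_ov = 2.41 V, the device is in saturation.
I_D = ½ k_n V_ov² (1 + λ V_DS) = 0.5 × 2.86 × 2.41² × (1 + 0.078 × 3.12) = 10.3 mA.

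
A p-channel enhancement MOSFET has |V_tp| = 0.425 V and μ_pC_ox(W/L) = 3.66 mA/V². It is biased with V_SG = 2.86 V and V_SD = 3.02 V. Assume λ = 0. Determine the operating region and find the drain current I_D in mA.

Saturation; I_D = 10.9 mA

V_ov = V_SG − |V_tp| = 2.86 − 0.425 = 2.44 V.
Since V_SD = 3.02 V ≥ V_ov = 2.44 V, the device is in saturation.
I_D = ½ k_p V_ov² = 0.5 × 3.66 × 2.44² = 10.9 mA.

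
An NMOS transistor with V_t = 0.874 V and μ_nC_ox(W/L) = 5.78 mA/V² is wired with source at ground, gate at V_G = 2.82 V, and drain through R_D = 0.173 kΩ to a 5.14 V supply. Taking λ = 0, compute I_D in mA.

I_D = 10.9 mA

V_GS = V_G = 2.82 V, so V_ov = 2.82 − 0.874 = 1.95 V.
Assume saturation: I_D = ½ k_n V_ov² = 0.5 × 5.78 × 1.95² = 10.9 mA, giving V_DS = V_DD − I_D R_D = 5.14 − 10.9 × 0.173 = 3.25 V.
V_DS = 3.25 V ≥ V_ov = 1.95 V, confirming saturation.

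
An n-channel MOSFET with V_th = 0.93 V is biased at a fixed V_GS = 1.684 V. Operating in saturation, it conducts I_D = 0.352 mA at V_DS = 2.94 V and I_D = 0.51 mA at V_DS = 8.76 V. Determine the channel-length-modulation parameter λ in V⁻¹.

λ = 0.0997 V⁻¹

With V_GS fixed, I_D ∝ (1 + λ V_DS) in saturation, so I_D2/I_D1 = (1 + λ V_DS2)/(1 + λ V_DS1).
0.51/0.352 = 1.449 = (1 + 8.76 λ)/(1 + 2.94 λ).
Solving: λ (I_D1 V_DS2 − I_D2 V_DS1) = I_D2 − I_D1, so λ = (0.51 − 0.352) / (0.352 × 8.76 − 0.51 × 2.94) = 0.158 / 1.58 = 0.0997 V⁻¹.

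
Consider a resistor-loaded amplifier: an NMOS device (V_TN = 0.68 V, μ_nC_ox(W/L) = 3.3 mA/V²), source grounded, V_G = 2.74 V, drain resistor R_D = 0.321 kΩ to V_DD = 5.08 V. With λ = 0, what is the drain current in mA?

V_GS = V_G = 2.74 V, so V_ov = 2.74 − 0.68 = 2.06 V.
Assume saturation: I_D = ½ k_n V_ov² = 0.5 × 3.3 × 2.06² = 7 mA, giving V_DS = V_DD − I_D R_D = 5.08 − 7 × 0.321 = 2.83 V.
V_DS = 2.83 V ≥ V_ov = 2.06 V, confirming saturation.

I_D = 7.00 mA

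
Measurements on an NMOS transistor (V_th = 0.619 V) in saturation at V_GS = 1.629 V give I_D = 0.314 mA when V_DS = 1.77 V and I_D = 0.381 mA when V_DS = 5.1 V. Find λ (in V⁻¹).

λ = 0.0723 V⁻¹

With V_GS fixed, I_D ∝ (1 + λ V_DS) in saturation, so I_D2/I_D1 = (1 + λ V_DS2)/(1 + λ V_DS1).
0.381/0.314 = 1.213 = (1 + 5.1 λ)/(1 + 1.77 λ).
Solving: λ (I_D1 V_DS2 − I_D2 V_DS1) = I_D2 − I_D1, so λ = (0.381 − 0.314) / (0.314 × 5.1 − 0.381 × 1.77) = 0.067 / 0.927 = 0.0723 V⁻¹.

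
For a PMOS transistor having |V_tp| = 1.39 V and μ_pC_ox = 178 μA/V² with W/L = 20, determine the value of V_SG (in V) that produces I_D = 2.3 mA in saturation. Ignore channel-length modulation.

k_p = μ_pC_ox · (W/L) = 3.56 mA/V².
In saturation I_D = ½ k_p (V_SG − |V_tp|)², so V_SG − |V_tp| = √(2 I_D / k_p) = √(2 × 2.3 / 3.56) = 1.14 V.
V_SG = 1.39 + 1.14 = 2.53 V.

V_SG = 2.53 V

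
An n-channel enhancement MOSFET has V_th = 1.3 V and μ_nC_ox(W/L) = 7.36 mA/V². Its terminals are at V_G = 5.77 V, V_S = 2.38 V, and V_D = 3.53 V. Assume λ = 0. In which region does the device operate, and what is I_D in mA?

Triode; I_D = 12.8 mA

V_GS = V_G − V_S = 5.77 − 2.38 = 3.39 V; V_DS = V_D − V_S = 3.53 − 2.38 = 1.15 V.
V_ov = V_GS − V_th = 3.39 − 1.3 = 2.09 V.
Since V_DS = 1.15 V < V_ov = 2.09 V, the device is in the triode region.
I_D = k_n [V_ov · V_DS − ½ V_DS²] = 7.36 × [2.09 × 1.15 − 0.5 × 1.15²] = 12.8 mA.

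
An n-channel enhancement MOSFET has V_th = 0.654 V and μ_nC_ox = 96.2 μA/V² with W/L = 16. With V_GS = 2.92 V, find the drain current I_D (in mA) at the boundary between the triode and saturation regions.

At the boundary V_DS = V_ov = V_GS − V_th = 2.92 − 0.654 = 2.27 V.
k_n = μ_nC_ox · (W/L) = 1.539 mA/V².
I_D = ½ k_n V_ov² = 0.5 × 1.539 × 2.27² = 3.95 mA.

I_D = 3.95 mA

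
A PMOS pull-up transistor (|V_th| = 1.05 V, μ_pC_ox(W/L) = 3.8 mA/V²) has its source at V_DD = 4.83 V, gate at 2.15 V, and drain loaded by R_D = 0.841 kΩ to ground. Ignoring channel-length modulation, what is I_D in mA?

V_SG = V_DD − V_G = 4.83 − 2.15 = 2.68 V, so V_ov = 2.68 − 1.05 = 1.63 V.
Assume saturation: I_D = ½ k_p V_ov² = 0.5 × 3.8 × 1.63² = 5.05 mA, giving V_SD = V_DD − I_D R_D = 4.83 − 5.05 × 0.841 = 0.585 V.
But 0.585 V < V_ov = 1.63 V, so the device is actually in triode.
In triode I_D = k_p[V_ov V_SD − ½ V_SD²] and I_D = (V_DD − V_SD)/R_D. Equating: 1.6 V_SD² − 6.209 V_SD + 4.83 = 0, giving V_SD = 1.08 V (the root below V_ov).
I_D = (4.83 − 1.08) / 0.841 = 4.46 mA.

I_D = 4.46 mA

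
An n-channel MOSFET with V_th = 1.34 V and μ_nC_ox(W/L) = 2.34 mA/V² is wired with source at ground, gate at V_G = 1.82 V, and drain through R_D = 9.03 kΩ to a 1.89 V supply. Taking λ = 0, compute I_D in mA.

V_GS = V_G = 1.82 V, so V_ov = 1.82 − 1.34 = 0.48 V.
Assume saturation: I_D = ½ k_n V_ov² = 0.5 × 2.34 × 0.48² = 0.27 mA, giving V_DS = V_DD − I_D R_D = 1.89 − 0.27 × 9.03 = -0.544 V.
But -0.544 V < V_ov = 0.48 V, so the device is actually in triode.
In triode I_D = k_n[V_ov V_DS − ½ V_DS²] and I_D = (V_DD − V_DS)/R_D. Equating: 10.6 V_DS² − 11.14 V_DS + 1.89 = 0, giving V_DS = 0.212 V (the root below V_ov).
I_D = (1.89 − 0.212) / 9.03 = 0.186 mA.

I_D = 0.186 mA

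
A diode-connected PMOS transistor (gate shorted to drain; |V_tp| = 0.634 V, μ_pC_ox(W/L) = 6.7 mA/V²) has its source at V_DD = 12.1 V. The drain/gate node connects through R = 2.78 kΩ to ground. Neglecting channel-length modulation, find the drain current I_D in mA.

I_D = 3.74 mA

With gate tied to drain, V_SG = V_SD ≥ V_SG − |V_tp|, so the device is in saturation.
KCL at the drain: ½ k_p (V_SG − |V_tp|)² = (V_DD − V_SG)/R.
Let x = V_SG − 0.634. Then 9.31 x² + x − 11.47 = 0, giving x = 1.06 V (positive root), so V_SG = 1.69 V.
I_D = (V_DD − V_SG)/R = (12.1 − 1.69) / 2.78 = 3.74 mA.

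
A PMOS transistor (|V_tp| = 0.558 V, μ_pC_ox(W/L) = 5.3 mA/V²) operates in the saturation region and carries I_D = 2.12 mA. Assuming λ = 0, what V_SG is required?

In saturation I_D = ½ k_p (V_SG − |V_tp|)², so V_SG − |V_tp| = √(2 I_D / k_p) = √(2 × 2.12 / 5.3) = 0.894 V.
V_SG = 0.558 + 0.894 = 1.45 V.

V_SG = 1.45 V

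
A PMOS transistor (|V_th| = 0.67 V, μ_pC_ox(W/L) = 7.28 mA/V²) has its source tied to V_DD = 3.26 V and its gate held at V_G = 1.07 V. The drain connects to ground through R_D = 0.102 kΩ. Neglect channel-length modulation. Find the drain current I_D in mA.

V_SG = V_DD − V_G = 3.26 − 1.07 = 2.19 V, so V_ov = 2.19 − 0.67 = 1.52 V.
Assume saturation: I_D = ½ k_p V_ov² = 0.5 × 7.28 × 1.52² = 8.41 mA, giving V_SD = V_DD − I_D R_D = 3.26 − 8.41 × 0.102 = 2.4 V.
V_SD = 2.4 V ≥ V_ov = 1.52 V, confirming saturation.

I_D = 8.41 mA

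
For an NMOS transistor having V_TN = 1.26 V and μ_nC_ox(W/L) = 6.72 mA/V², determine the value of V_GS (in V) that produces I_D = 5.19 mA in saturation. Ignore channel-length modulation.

V_GS = 2.50 V

In saturation I_D = ½ k_n (V_GS − V_TN)², so V_GS − V_TN = √(2 I_D / k_n) = √(2 × 5.19 / 6.72) = 1.24 V.
V_GS = 1.26 + 1.24 = 2.5 V.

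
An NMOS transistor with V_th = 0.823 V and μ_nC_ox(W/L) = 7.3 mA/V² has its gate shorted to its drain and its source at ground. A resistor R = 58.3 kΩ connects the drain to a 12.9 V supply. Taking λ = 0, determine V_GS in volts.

V_GS = 1.06 V

With gate tied to drain, V_GS = V_DS ≥ V_GS − V_th, so the device is in saturation.
KCL at the drain: ½ k_n (V_GS − V_th)² = (V_DD − V_GS)/R.
Let x = V_GS − 0.823. Then 213 x² + x − 12.08 = 0, giving x = 0.236 V (positive root), so V_GS = 1.06 V.
I_D = (V_DD − V_GS)/R = (12.9 − 1.06) / 58.3 = 0.203 mA.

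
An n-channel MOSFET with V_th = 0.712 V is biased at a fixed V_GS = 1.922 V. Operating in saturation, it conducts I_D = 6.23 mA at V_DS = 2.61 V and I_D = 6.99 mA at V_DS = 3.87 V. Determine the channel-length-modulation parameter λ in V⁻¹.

With V_GS fixed, I_D ∝ (1 + λ V_DS) in saturation, so I_D2/I_D1 = (1 + λ V_DS2)/(1 + λ V_DS1).
6.99/6.23 = 1.122 = (1 + 3.87 λ)/(1 + 2.61 λ).
Solving: λ (I_D1 V_DS2 − I_D2 V_DS1) = I_D2 − I_D1, so λ = (6.99 − 6.23) / (6.23 × 3.87 − 6.99 × 2.61) = 0.76 / 5.87 = 0.13 V⁻¹.

λ = 0.130 V⁻¹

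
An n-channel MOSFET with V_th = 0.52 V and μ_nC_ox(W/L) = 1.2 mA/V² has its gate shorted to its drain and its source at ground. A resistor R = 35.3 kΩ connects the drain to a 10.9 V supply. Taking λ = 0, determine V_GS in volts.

V_GS = 1.20 V

With gate tied to drain, V_GS = V_DS ≥ V_GS − V_th, so the device is in saturation.
KCL at the drain: ½ k_n (V_GS − V_th)² = (V_DD − V_GS)/R.
Let x = V_GS − 0.52. Then 21.2 x² + x − 10.38 = 0, giving x = 0.677 V (positive root), so V_GS = 1.2 V.
I_D = (V_DD − V_GS)/R = (10.9 − 1.2) / 35.3 = 0.275 mA.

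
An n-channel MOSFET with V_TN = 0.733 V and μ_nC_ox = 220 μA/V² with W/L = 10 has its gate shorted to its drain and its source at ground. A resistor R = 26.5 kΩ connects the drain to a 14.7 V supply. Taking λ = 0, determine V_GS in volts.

V_GS = 1.41 V

With gate tied to drain, V_GS = V_DS ≥ V_GS − V_TN, so the device is in saturation.
k_n = μ_nC_ox · (W/L) = 2.2 mA/V².
KCL at the drain: ½ k_n (V_GS − V_TN)² = (V_DD − V_GS)/R.
Let x = V_GS − 0.733. Then 29.2 x² + x − 13.97 = 0, giving x = 0.675 V (positive root), so V_GS = 1.41 V.
I_D = (V_DD − V_GS)/R = (14.7 − 1.41) / 26.5 = 0.502 mA.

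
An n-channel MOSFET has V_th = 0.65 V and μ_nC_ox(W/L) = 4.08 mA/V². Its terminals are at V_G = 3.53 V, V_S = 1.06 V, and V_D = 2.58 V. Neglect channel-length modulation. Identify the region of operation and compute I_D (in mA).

Triode; I_D = 6.57 mA

V_GS = V_G − V_S = 3.53 − 1.06 = 2.47 V; V_DS = V_D − V_S = 2.58 − 1.06 = 1.52 V.
V_ov = V_GS − V_th = 2.47 − 0.65 = 1.82 V.
Since V_DS = 1.52 V < V_ov = 1.82 V, the device is in the triode region.
I_D = k_n [V_ov · V_DS − ½ V_DS²] = 4.08 × [1.82 × 1.52 − 0.5 × 1.52²] = 6.57 mA.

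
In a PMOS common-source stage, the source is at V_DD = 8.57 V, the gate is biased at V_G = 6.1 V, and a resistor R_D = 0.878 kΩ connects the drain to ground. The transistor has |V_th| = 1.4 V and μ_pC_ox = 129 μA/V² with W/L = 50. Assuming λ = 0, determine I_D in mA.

V_SG = V_DD − V_G = 8.57 − 6.1 = 2.47 V, so V_ov = 2.47 − 1.4 = 1.07 V.
k_p = μ_pC_ox · (W/L) = 6.45 mA/V².
Assume saturation: I_D = ½ k_p V_ov² = 0.5 × 6.45 × 1.07² = 3.69 mA, giving V_SD = V_DD − I_D R_D = 8.57 − 3.69 × 0.878 = 5.33 V.
V_SD = 5.33 V ≥ V_ov = 1.07 V, confirming saturation.

I_D = 3.69 mA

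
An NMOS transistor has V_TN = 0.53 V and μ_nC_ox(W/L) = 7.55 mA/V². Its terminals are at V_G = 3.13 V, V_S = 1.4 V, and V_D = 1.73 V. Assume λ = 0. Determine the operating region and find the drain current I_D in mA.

Triode; I_D = 2.58 mA

V_GS = V_G − V_S = 3.13 − 1.4 = 1.73 V; V_DS = V_D − V_S = 1.73 − 1.4 = 0.33 V.
V_ov = V_GS − V_TN = 1.73 − 0.53 = 1.2 V.
Since V_DS = 0.33 V < V_ov = 1.2 V, the device is in the triode region.
I_D = k_n [V_ov · V_DS − ½ V_DS²] = 7.55 × [1.2 × 0.33 − 0.5 × 0.33²] = 2.58 mA.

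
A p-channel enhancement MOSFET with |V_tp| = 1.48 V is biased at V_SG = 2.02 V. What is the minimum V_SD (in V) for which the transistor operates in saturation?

V_SD,sat = 0.540 V

The boundary between triode and saturation is V_SD = V_SG − |V_tp| = V_ov.
V_ov = 2.02 − 1.48 = 0.54 V.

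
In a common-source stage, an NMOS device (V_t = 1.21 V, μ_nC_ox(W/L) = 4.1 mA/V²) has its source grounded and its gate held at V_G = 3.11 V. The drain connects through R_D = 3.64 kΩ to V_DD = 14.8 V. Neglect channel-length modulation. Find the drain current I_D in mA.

I_D = 3.90 mA

V_GS = V_G = 3.11 V, so V_ov = 3.11 − 1.21 = 1.9 V.
Assume saturation: I_D = ½ k_n V_ov² = 0.5 × 4.1 × 1.9² = 7.4 mA, giving V_DS = V_DD − I_D R_D = 14.8 − 7.4 × 3.64 = -12.1 V.
But -12.1 V < V_ov = 1.9 V, so the device is actually in triode.
In triode I_D = k_n[V_ov V_DS − ½ V_DS²] and I_D = (V_DD − V_DS)/R_D. Equating: 7.46 V_DS² − 29.36 V_DS + 14.8 = 0, giving V_DS = 0.594 V (the root below V_ov).
I_D = (14.8 − 0.594) / 3.64 = 3.9 mA.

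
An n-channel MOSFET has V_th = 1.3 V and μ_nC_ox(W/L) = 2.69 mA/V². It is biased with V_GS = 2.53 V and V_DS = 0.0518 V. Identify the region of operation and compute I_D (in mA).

V_ov = V_GS − V_th = 2.53 − 1.3 = 1.23 V.
Since V_DS = 0.0518 V < V_ov = 1.23 V, the device is in the triode region.
I_D = k_n [V_ov · V_DS − ½ V_DS²] = 2.69 × [1.23 × 0.0518 − 0.5 × 0.0518²] = 0.168 mA.

Triode; I_D = 0.168 mA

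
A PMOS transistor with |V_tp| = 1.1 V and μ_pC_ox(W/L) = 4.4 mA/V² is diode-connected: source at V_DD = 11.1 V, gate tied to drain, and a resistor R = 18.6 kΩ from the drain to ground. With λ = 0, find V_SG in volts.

V_SG = 1.58 V

With gate tied to drain, V_SG = V_SD ≥ V_SG − |V_tp|, so the device is in saturation.
KCL at the drain: ½ k_p (V_SG − |V_tp|)² = (V_DD − V_SG)/R.
Let x = V_SG − 1.1. Then 40.9 x² + x − 10 = 0, giving x = 0.482 V (positive root), so V_SG = 1.58 V.
I_D = (V_DD − V_SG)/R = (11.1 − 1.58) / 18.6 = 0.512 mA.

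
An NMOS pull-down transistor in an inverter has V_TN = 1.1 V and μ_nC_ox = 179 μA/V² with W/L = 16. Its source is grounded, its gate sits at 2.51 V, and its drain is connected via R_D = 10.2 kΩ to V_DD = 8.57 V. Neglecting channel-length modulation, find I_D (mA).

I_D = 0.819 mA

V_GS = V_G = 2.51 V, so V_ov = 2.51 − 1.1 = 1.41 V.
k_n = μ_nC_ox · (W/L) = 2.864 mA/V².
Assume saturation: I_D = ½ k_n V_ov² = 0.5 × 2.864 × 1.41² = 2.85 mA, giving V_DS = V_DD − I_D R_D = 8.57 − 2.85 × 10.2 = -20.5 V.
But -20.5 V < V_ov = 1.41 V, so the device is actually in triode.
In triode I_D = k_n[V_ov V_DS − ½ V_DS²] and I_D = (V_DD − V_DS)/R_D. Equating: 14.6 V_DS² − 42.19 V_DS + 8.57 = 0, giving V_DS = 0.22 V (the root below V_ov).
I_D = (8.57 − 0.22) / 10.2 = 0.819 mA.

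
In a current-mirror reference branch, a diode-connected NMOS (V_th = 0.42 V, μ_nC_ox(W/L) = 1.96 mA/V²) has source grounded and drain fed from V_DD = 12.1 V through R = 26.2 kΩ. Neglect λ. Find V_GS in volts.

V_GS = 1.08 V

With gate tied to drain, V_GS = V_DS ≥ V_GS − V_th, so the device is in saturation.
KCL at the drain: ½ k_n (V_GS − V_th)² = (V_DD − V_GS)/R.
Let x = V_GS − 0.42. Then 25.7 x² + x − 11.68 = 0, giving x = 0.655 V (positive root), so V_GS = 1.08 V.
I_D = (V_DD − V_GS)/R = (12.1 − 1.08) / 26.2 = 0.421 mA.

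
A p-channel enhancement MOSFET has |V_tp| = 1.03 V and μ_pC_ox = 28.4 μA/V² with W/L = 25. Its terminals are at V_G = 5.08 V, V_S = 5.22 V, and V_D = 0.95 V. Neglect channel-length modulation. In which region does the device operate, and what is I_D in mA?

Cutoff; I_D = 0 mA

V_SG = V_S − V_G = 5.22 − 5.08 = 0.14 V; V_SD = V_S − V_D = 5.22 − 0.95 = 4.27 V.
V_SG = 0.14 V < |V_tp| = 1.03 V, so the transistor is in cutoff.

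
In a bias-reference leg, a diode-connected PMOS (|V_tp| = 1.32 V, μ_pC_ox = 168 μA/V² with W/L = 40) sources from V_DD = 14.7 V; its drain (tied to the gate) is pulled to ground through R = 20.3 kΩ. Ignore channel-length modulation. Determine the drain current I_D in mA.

With gate tied to drain, V_SG = V_SD ≥ V_SG − |V_tp|, so the device is in saturation.
k_p = μ_pC_ox · (W/L) = 6.72 mA/V².
KCL at the drain: ½ k_p (V_SG − |V_tp|)² = (V_DD − V_SG)/R.
Let x = V_SG − 1.32. Then 68.2 x² + x − 13.38 = 0, giving x = 0.436 V (positive root), so V_SG = 1.76 V.
I_D = (V_DD − V_SG)/R = (14.7 − 1.76) / 20.3 = 0.638 mA.

I_D = 0.638 mA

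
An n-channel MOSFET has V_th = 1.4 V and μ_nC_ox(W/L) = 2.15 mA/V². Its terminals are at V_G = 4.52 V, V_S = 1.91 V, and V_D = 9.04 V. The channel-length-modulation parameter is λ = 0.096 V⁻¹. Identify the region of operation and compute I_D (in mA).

V_GS = V_G − V_S = 4.52 − 1.91 = 2.61 V; V_DS = V_D − V_S = 9.04 − 1.91 = 7.13 V.
V_ov = V_GS − V_th = 2.61 − 1.4 = 1.21 V.
Since V_DS = 7.13 V ≥ V_ov = 1.21 V, the device is in saturation.
I_D = ½ k_n V_ov² (1 + λ V_DS) = 0.5 × 2.15 × 1.21² × (1 + 0.096 × 7.13) = 2.65 mA.

Saturation; I_D = 2.65 mA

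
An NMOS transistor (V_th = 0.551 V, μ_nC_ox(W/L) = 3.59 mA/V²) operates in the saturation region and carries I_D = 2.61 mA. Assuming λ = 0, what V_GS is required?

V_GS = 1.76 V

In saturation I_D = ½ k_n (V_GS − V_th)², so V_GS − V_th = √(2 I_D / k_n) = √(2 × 2.61 / 3.59) = 1.21 V.
V_GS = 0.551 + 1.21 = 1.76 V.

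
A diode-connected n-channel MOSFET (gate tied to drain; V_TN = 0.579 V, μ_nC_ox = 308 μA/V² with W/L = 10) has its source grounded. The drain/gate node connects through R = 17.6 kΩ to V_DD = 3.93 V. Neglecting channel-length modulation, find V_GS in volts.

With gate tied to drain, V_GS = V_DS ≥ V_GS − V_TN, so the device is in saturation.
k_n = μ_nC_ox · (W/L) = 3.08 mA/V².
KCL at the drain: ½ k_n (V_GS − V_TN)² = (V_DD − V_GS)/R.
Let x = V_GS − 0.579. Then 27.1 x² + x − 3.351 = 0, giving x = 0.334 V (positive root), so V_GS = 0.913 V.
I_D = (V_DD − V_GS)/R = (3.93 − 0.913) / 17.6 = 0.171 mA.

V_GS = 0.913 V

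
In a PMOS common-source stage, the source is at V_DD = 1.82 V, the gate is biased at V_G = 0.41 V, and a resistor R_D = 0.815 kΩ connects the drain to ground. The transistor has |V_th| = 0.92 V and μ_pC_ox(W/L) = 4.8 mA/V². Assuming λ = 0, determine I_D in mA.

I_D = 0.576 mA

V_SG = V_DD − V_G = 1.82 − 0.41 = 1.41 V, so V_ov = 1.41 − 0.92 = 0.49 V.
Assume saturation: I_D = ½ k_p V_ov² = 0.5 × 4.8 × 0.49² = 0.576 mA, giving V_SD = V_DD − I_D R_D = 1.82 − 0.576 × 0.815 = 1.35 V.
V_SD = 1.35 V ≥ V_ov = 0.49 V, confirming saturation.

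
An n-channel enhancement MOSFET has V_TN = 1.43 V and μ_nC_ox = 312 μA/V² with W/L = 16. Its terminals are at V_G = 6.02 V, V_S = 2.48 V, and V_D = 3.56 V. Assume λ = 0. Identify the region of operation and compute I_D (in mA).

V_GS = V_G − V_S = 6.02 − 2.48 = 3.54 V; V_DS = V_D − V_S = 3.56 − 2.48 = 1.08 V.
k_n = μ_nC_ox · (W/L) = 4.992 mA/V².
V_ov = V_GS − V_TN = 3.54 − 1.43 = 2.11 V.
Since V_DS = 1.08 V < V_ov = 2.11 V, the device is in the triode region.
I_D = k_n [V_ov · V_DS − ½ V_DS²] = 4.992 × [2.11 × 1.08 − 0.5 × 1.08²] = 8.46 mA.

Triode; I_D = 8.46 mA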